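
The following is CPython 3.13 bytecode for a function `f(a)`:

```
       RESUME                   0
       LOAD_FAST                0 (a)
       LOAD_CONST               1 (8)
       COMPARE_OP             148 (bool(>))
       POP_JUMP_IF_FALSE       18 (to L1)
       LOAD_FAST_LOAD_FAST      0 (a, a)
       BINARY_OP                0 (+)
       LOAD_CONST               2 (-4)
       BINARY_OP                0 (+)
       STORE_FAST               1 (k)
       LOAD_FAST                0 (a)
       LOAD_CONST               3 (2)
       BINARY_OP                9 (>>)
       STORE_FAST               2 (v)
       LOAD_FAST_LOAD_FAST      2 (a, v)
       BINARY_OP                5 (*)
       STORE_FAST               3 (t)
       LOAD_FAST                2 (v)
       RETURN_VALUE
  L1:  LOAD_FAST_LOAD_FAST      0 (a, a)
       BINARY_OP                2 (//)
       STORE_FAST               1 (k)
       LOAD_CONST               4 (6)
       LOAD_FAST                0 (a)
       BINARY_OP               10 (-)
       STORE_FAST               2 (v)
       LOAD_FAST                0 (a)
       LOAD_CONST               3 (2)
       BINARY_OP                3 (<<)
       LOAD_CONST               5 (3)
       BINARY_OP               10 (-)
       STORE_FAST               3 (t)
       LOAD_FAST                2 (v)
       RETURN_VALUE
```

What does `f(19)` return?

4

LOAD_FAST a → push 19. Stack: [19]
LOAD_CONST → push 8. Stack: [19, 8]
COMPARE_OP bool(>) → 19 vs 8 = True. Stack: [True]
POP_JUMP_IF_FALSE → pop True; no jump. Stack: []
LOAD_FAST_LOAD_FAST a,a → push 19,19. Stack: [19, 19]
BINARY_OP + → 19 + 19 = 38. Stack: [38]
LOAD_CONST → push -4. Stack: [38, -4]
BINARY_OP + → 38 + -4 = 34. Stack: [34]
STORE_FAST k → k=34. Stack: []
LOAD_FAST a → push 19. Stack: [19]
LOAD_CONST → push 2. Stack: [19, 2]
BINARY_OP >> → 19 >> 2 = 4. Stack: [4]
STORE_FAST v → v=4. Stack: []
LOAD_FAST_LOAD_FAST a,v → push 19,4. Stack: [19, 4]
BINARY_OP * → 19 * 4 = 76. Stack: [76]
STORE_FAST t → t=76. Stack: []
LOAD_FAST v → push 4. Stack: [4]
RETURN_VALUE → return 4.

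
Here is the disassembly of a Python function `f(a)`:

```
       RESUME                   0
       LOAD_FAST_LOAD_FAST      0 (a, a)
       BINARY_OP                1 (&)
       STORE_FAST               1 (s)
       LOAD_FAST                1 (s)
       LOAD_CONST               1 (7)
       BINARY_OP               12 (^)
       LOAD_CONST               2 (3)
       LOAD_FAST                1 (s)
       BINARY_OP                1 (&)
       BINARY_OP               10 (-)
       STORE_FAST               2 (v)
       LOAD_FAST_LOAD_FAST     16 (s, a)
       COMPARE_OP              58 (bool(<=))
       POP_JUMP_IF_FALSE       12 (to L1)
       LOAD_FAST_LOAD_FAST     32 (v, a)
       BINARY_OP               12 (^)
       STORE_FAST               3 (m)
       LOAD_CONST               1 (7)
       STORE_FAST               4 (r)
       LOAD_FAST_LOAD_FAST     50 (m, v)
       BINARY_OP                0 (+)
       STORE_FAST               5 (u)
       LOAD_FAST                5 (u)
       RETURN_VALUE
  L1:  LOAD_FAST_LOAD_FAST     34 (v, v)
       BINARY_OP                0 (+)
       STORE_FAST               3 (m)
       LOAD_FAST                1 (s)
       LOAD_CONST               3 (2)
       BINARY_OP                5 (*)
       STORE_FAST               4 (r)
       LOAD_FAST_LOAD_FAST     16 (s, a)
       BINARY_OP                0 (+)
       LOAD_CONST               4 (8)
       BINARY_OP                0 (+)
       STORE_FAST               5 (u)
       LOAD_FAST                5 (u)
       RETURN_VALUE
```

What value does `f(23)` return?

LOAD_FAST_LOAD_FAST a,a → push 23,23. Stack: [23, 23]
BINARY_OP & → 23 & 23 = 23. Stack: [23]
STORE_FAST s → s=23. Stack: []
LOAD_FAST s → push 23. Stack: [23]
LOAD_CONST → push 7. Stack: [23, 7]
BINARY_OP ^ → 23 ^ 7 = 16. Stack: [16]
LOAD_CONST → push 3. Stack: [16, 3]
LOAD_FAST s → push 23. Stack: [16, 3, 23]
BINARY_OP & → 3 & 23 = 3. Stack: [16, 3]
BINARY_OP - → 16 - 3 = 13. Stack: [13]
STORE_FAST v → v=13. Stack: []
LOAD_FAST_LOAD_FAST s,a → push 23,23. Stack: [23, 23]
COMPARE_OP bool(<=) → 23 vs 23 = True. Stack: [True]
POP_JUMP_IF_FALSE → pop True; no jump. Stack: []
LOAD_FAST_LOAD_FAST v,a → push 13,23. Stack: [13, 23]
BINARY_OP ^ → 13 ^ 23 = 26. Stack: [26]
STORE_FAST m → m=26. Stack: []
LOAD_CONST → push 7. Stack: [7]
STORE_FAST r → r=7. Stack: []
LOAD_FAST_LOAD_FAST m,v → push 26,13. Stack: [26, 13]
BINARY_OP + → 26 + 13 = 39. Stack: [39]
STORE_FAST u → u=39. Stack: []
LOAD_FAST u → push 39. Stack: [39]
RETURN_VALUE → return 39.

39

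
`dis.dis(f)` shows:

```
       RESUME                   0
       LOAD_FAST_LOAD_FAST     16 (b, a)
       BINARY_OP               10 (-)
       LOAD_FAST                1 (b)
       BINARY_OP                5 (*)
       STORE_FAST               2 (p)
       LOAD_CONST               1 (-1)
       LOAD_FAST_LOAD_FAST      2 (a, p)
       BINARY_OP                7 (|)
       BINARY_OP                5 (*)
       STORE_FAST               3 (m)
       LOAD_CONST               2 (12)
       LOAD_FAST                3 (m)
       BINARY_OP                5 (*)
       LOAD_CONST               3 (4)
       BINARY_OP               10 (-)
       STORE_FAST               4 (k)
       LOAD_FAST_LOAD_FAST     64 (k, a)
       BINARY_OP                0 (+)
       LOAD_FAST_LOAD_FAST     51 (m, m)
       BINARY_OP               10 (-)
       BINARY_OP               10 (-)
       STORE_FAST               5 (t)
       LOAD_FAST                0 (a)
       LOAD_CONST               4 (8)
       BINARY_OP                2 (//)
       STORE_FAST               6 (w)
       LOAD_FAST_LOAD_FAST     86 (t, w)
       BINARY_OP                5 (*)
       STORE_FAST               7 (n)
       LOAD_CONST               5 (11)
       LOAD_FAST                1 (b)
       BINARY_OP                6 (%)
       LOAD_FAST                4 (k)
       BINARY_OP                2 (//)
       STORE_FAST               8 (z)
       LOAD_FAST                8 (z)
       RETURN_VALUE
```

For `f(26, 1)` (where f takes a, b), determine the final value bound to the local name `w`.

3

LOAD_FAST_LOAD_FAST b,a → push 1,26. Stack: [1, 26]
BINARY_OP - → 1 - 26 = -25. Stack: [-25]
LOAD_FAST b → push 1. Stack: [-25, 1]
BINARY_OP * → -25 * 1 = -25. Stack: [-25]
STORE_FAST p → p=-25. Stack: []
LOAD_CONST → push -1. Stack: [-1]
LOAD_FAST_LOAD_FAST a,p → push 26,-25. Stack: [-1, 26, -25]
BINARY_OP | → 26 | -25 = -1. Stack: [-1, -1]
BINARY_OP * → -1 * -1 = 1. Stack: [1]
STORE_FAST m → m=1. Stack: []
LOAD_CONST → push 12. Stack: [12]
LOAD_FAST m → push 1. Stack: [12, 1]
BINARY_OP * → 12 * 1 = 12. Stack: [12]
LOAD_CONST → push 4. Stack: [12, 4]
BINARY_OP - → 12 - 4 = 8. Stack: [8]
STORE_FAST k → k=8. Stack: []
LOAD_FAST_LOAD_FAST k,a → push 8,26. Stack: [8, 26]
BINARY_OP + → 8 + 26 = 34. Stack: [34]
LOAD_FAST_LOAD_FAST m,m → push 1,1. Stack: [34, 1, 1]
BINARY_OP - → 1 - 1 = 0. Stack: [34, 0]
BINARY_OP - → 34 - 0 = 34. Stack: [34]
STORE_FAST t → t=34. Stack: []
LOAD_FAST a → push 26. Stack: [26]
LOAD_CONST → push 8. Stack: [26, 8]
BINARY_OP // → 26 // 8 = 3. Stack: [3]
STORE_FAST w → w=3. Stack: []
LOAD_FAST_LOAD_FAST t,w → push 34,3. Stack: [34, 3]
BINARY_OP * → 34 * 3 = 102. Stack: [102]
STORE_FAST n → n=102. Stack: []
LOAD_CONST → push 11. Stack: [11]
LOAD_FAST b → push 1. Stack: [11, 1]
BINARY_OP % → 11 % 1 = 0. Stack: [0]
LOAD_FAST k → push 8. Stack: [0, 8]
BINARY_OP // → 0 // 8 = 0. Stack: [0]
STORE_FAST z → z=0. Stack: []
LOAD_FAST z → push 0. Stack: [0]
RETURN_VALUE → return 0.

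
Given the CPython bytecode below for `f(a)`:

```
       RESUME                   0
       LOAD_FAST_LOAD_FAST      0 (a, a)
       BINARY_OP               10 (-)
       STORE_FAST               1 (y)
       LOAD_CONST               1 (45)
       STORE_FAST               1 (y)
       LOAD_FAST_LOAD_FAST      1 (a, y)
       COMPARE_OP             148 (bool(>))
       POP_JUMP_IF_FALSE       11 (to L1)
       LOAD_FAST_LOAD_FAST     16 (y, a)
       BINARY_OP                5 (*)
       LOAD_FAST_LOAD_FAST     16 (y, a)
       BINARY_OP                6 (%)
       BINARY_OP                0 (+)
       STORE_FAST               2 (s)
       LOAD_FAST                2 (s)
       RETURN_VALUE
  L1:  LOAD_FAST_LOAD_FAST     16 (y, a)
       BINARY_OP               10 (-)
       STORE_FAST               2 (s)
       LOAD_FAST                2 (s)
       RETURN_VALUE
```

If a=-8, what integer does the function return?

LOAD_FAST_LOAD_FAST a,a → push -8,-8. Stack: [-8, -8]
BINARY_OP - → -8 - -8 = 0. Stack: [0]
STORE_FAST y → y=0. Stack: []
LOAD_CONST → push 45. Stack: [45]
STORE_FAST y → y=45. Stack: []
LOAD_FAST_LOAD_FAST a,y → push -8,45. Stack: [-8, 45]
COMPARE_OP bool(>) → -8 vs 45 = False. Stack: [False]
POP_JUMP_IF_FALSE → pop False; jump. Stack: []
LOAD_FAST_LOAD_FAST y,a → push 45,-8. Stack: [45, -8]
BINARY_OP - → 45 - -8 = 53. Stack: [53]
STORE_FAST s → s=53. Stack: []
LOAD_FAST s → push 53. Stack: [53]
RETURN_VALUE → return 53.

53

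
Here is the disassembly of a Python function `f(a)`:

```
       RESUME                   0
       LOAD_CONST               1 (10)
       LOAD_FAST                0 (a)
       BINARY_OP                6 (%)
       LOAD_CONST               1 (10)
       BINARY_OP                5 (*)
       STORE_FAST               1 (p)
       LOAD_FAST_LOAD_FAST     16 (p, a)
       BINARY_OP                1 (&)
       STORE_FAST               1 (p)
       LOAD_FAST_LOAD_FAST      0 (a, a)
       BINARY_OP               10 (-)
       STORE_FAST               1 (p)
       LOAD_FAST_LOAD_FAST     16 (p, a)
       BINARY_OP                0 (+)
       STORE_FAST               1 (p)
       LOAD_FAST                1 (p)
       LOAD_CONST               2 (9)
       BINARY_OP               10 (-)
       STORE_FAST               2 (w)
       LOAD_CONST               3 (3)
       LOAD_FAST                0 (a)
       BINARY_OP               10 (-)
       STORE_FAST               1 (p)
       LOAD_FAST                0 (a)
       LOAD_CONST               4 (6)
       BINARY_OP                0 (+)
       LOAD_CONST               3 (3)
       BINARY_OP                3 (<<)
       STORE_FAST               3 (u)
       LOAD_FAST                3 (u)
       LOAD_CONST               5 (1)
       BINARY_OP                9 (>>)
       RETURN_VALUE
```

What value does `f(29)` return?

140

LOAD_CONST → push 10. Stack: [10]
LOAD_FAST a → push 29. Stack: [10, 29]
BINARY_OP % → 10 % 29 = 10. Stack: [10]
LOAD_CONST → push 10. Stack: [10, 10]
BINARY_OP * → 10 * 10 = 100. Stack: [100]
STORE_FAST p → p=100. Stack: []
LOAD_FAST_LOAD_FAST p,a → push 100,29. Stack: [100, 29]
BINARY_OP & → 100 & 29 = 4. Stack: [4]
STORE_FAST p → p=4. Stack: []
LOAD_FAST_LOAD_FAST a,a → push 29,29. Stack: [29, 29]
BINARY_OP - → 29 - 29 = 0. Stack: [0]
STORE_FAST p → p=0. Stack: []
LOAD_FAST_LOAD_FAST p,a → push 0,29. Stack: [0, 29]
BINARY_OP + → 0 + 29 = 29. Stack: [29]
STORE_FAST p → p=29. Stack: []
LOAD_FAST p → push 29. Stack: [29]
LOAD_CONST → push 9. Stack: [29, 9]
BINARY_OP - → 29 - 9 = 20. Stack: [20]
STORE_FAST w → w=20. Stack: []
LOAD_CONST → push 3. Stack: [3]
LOAD_FAST a → push 29. Stack: [3, 29]
BINARY_OP - → 3 - 29 = -26. Stack: [-26]
STORE_FAST p → p=-26. Stack: []
LOAD_FAST a → push 29. Stack: [29]
LOAD_CONST → push 6. Stack: [29, 6]
BINARY_OP + → 29 + 6 = 35. Stack: [35]
LOAD_CONST → push 3. Stack: [35, 3]
BINARY_OP << → 35 << 3 = 280. Stack: [280]
STORE_FAST u → u=280. Stack: []
LOAD_FAST u → push 280. Stack: [280]
LOAD_CONST → push 1. Stack: [280, 1]
BINARY_OP >> → 280 >> 1 = 140. Stack: [140]
RETURN_VALUE → return 140.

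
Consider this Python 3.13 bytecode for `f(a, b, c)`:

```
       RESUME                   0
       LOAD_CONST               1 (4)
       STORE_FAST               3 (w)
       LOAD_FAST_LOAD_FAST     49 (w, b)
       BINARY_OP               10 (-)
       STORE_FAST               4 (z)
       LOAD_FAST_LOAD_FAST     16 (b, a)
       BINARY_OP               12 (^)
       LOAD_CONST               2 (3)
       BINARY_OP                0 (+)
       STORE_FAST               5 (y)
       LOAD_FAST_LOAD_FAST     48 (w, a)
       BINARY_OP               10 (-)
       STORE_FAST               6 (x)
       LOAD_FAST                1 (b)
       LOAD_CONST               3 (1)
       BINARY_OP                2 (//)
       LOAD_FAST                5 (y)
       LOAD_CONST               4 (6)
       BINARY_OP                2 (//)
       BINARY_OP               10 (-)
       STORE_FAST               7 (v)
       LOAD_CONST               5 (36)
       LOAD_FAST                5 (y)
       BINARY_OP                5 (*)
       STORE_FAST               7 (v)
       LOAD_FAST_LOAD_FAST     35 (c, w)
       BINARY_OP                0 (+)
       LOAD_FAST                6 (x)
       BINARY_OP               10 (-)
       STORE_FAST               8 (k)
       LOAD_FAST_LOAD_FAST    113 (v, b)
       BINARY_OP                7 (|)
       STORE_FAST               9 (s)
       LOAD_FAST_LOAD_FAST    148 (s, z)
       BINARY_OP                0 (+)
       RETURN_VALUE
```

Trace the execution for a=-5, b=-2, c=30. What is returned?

LOAD_CONST → push 4. Stack: [4]
STORE_FAST w → w=4. Stack: []
LOAD_FAST_LOAD_FAST w,b → push 4,-2. Stack: [4, -2]
BINARY_OP - → 4 - -2 = 6. Stack: [6]
STORE_FAST z → z=6. Stack: []
LOAD_FAST_LOAD_FAST b,a → push -2,-5. Stack: [-2, -5]
BINARY_OP ^ → -2 ^ -5 = 5. Stack: [5]
LOAD_CONST → push 3. Stack: [5, 3]
BINARY_OP + → 5 + 3 = 8. Stack: [8]
STORE_FAST y → y=8. Stack: []
LOAD_FAST_LOAD_FAST w,a → push 4,-5. Stack: [4, -5]
BINARY_OP - → 4 - -5 = 9. Stack: [9]
STORE_FAST x → x=9. Stack: []
LOAD_FAST b → push -2. Stack: [-2]
LOAD_CONST → push 1. Stack: [-2, 1]
BINARY_OP // → -2 // 1 = -2. Stack: [-2]
LOAD_FAST y → push 8. Stack: [-2, 8]
LOAD_CONST → push 6. Stack: [-2, 8, 6]
BINARY_OP // → 8 // 6 = 1. Stack: [-2, 1]
BINARY_OP - → -2 - 1 = -3. Stack: [-3]
STORE_FAST v → v=-3. Stack: []
LOAD_CONST → push 36. Stack: [36]
LOAD_FAST y → push 8. Stack: [36, 8]
BINARY_OP * → 36 * 8 = 288. Stack: [288]
STORE_FAST v → v=288. Stack: []
LOAD_FAST_LOAD_FAST c,w → push 30,4. Stack: [30, 4]
BINARY_OP + → 30 + 4 = 34. Stack: [34]
LOAD_FAST x → push 9. Stack: [34, 9]
BINARY_OP - → 34 - 9 = 25. Stack: [25]
STORE_FAST k → k=25. Stack: []
LOAD_FAST_LOAD_FAST v,b → push 288,-2. Stack: [288, -2]
BINARY_OP | → 288 | -2 = -2. Stack: [-2]
STORE_FAST s → s=-2. Stack: []
LOAD_FAST_LOAD_FAST s,z → push -2,6. Stack: [-2, 6]
BINARY_OP + → -2 + 6 = 4. Stack: [4]
RETURN_VALUE → return 4.

4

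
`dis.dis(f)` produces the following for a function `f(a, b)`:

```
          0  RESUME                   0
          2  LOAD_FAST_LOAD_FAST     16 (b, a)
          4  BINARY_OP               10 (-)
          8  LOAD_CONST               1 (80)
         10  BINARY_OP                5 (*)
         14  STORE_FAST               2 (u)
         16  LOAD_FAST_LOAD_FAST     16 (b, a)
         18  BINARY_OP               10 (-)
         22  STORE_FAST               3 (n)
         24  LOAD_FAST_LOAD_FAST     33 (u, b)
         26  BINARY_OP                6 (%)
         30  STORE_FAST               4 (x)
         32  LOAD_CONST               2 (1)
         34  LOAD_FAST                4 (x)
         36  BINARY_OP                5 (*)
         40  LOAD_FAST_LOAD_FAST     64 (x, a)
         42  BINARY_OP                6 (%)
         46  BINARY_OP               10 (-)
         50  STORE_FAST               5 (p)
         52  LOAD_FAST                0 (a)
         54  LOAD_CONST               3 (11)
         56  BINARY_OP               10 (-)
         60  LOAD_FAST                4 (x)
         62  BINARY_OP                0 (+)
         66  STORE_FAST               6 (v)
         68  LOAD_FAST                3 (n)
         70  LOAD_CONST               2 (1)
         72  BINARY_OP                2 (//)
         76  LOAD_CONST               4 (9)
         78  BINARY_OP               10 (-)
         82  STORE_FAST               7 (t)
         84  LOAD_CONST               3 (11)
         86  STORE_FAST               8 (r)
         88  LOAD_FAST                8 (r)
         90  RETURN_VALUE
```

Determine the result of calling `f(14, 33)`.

LOAD_FAST_LOAD_FAST b,a → push 33,14. Stack: [33, 14]
BINARY_OP - → 33 - 14 = 19. Stack: [19]
LOAD_CONST → push 80. Stack: [19, 80]
BINARY_OP * → 19 * 80 = 1520. Stack: [1520]
STORE_FAST u → u=1520. Stack: []
LOAD_FAST_LOAD_FAST b,a → push 33,14. Stack: [33, 14]
BINARY_OP - → 33 - 14 = 19. Stack: [19]
STORE_FAST n → n=19. Stack: []
LOAD_FAST_LOAD_FAST u,b → push 1520,33. Stack: [1520, 33]
BINARY_OP % → 1520 % 33 = 2. Stack: [2]
STORE_FAST x → x=2. Stack: []
LOAD_CONST → push 1. Stack: [1]
LOAD_FAST x → push 2. Stack: [1, 2]
BINARY_OP * → 1 * 2 = 2. Stack: [2]
LOAD_FAST_LOAD_FAST x,a → push 2,14. Stack: [2, 2, 14]
BINARY_OP % → 2 % 14 = 2. Stack: [2, 2]
BINARY_OP - → 2 - 2 = 0. Stack: [0]
STORE_FAST p → p=0. Stack: []
LOAD_FAST a → push 14. Stack: [14]
LOAD_CONST → push 11. Stack: [14, 11]
BINARY_OP - → 14 - 11 = 3. Stack: [3]
LOAD_FAST x → push 2. Stack: [3, 2]
BINARY_OP + → 3 + 2 = 5. Stack: [5]
STORE_FAST v → v=5. Stack: []
LOAD_FAST n → push 19. Stack: [19]
LOAD_CONST → push 1. Stack: [19, 1]
BINARY_OP // → 19 // 1 = 19. Stack: [19]
LOAD_CONST → push 9. Stack: [19, 9]
BINARY_OP - → 19 - 9 = 10. Stack: [10]
STORE_FAST t → t=10. Stack: []
LOAD_CONST → push 11. Stack: [11]
STORE_FAST r → r=11. Stack: []
LOAD_FAST r → push 11. Stack: [11]
RETURN_VALUE → return 11.

11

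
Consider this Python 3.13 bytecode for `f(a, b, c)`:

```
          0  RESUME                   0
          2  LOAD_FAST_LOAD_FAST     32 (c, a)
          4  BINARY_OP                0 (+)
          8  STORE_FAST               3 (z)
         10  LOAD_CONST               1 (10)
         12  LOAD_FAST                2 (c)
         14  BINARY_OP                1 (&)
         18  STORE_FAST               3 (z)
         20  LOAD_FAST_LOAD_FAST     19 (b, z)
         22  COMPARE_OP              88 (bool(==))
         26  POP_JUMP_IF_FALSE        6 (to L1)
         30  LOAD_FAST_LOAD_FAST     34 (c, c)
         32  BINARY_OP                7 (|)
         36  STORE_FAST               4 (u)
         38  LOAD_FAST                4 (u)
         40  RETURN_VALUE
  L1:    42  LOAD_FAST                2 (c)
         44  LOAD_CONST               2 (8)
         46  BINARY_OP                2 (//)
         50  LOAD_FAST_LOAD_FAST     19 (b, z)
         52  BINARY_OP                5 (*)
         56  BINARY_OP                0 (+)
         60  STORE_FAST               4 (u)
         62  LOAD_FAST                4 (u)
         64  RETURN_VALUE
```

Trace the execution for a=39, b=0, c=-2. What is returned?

-1

LOAD_FAST_LOAD_FAST c,a → push -2,39. Stack: [-2, 39]
BINARY_OP + → -2 + 39 = 37. Stack: [37]
STORE_FAST z → z=37. Stack: []
LOAD_CONST → push 10. Stack: [10]
LOAD_FAST c → push -2. Stack: [10, -2]
BINARY_OP & → 10 & -2 = 10. Stack: [10]
STORE_FAST z → z=10. Stack: []
LOAD_FAST_LOAD_FAST b,z → push 0,10. Stack: [0, 10]
COMPARE_OP bool(==) → 0 vs 10 = False. Stack: [False]
POP_JUMP_IF_FALSE → pop False; jump. Stack: []
LOAD_FAST c → push -2. Stack: [-2]
LOAD_CONST → push 8. Stack: [-2, 8]
BINARY_OP // → -2 // 8 = -1. Stack: [-1]
LOAD_FAST_LOAD_FAST b,z → push 0,10. Stack: [-1, 0, 10]
BINARY_OP * → 0 * 10 = 0. Stack: [-1, 0]
BINARY_OP + → -1 + 0 = -1. Stack: [-1]
STORE_FAST u → u=-1. Stack: []
LOAD_FAST u → push -1. Stack: [-1]
RETURN_VALUE → return -1.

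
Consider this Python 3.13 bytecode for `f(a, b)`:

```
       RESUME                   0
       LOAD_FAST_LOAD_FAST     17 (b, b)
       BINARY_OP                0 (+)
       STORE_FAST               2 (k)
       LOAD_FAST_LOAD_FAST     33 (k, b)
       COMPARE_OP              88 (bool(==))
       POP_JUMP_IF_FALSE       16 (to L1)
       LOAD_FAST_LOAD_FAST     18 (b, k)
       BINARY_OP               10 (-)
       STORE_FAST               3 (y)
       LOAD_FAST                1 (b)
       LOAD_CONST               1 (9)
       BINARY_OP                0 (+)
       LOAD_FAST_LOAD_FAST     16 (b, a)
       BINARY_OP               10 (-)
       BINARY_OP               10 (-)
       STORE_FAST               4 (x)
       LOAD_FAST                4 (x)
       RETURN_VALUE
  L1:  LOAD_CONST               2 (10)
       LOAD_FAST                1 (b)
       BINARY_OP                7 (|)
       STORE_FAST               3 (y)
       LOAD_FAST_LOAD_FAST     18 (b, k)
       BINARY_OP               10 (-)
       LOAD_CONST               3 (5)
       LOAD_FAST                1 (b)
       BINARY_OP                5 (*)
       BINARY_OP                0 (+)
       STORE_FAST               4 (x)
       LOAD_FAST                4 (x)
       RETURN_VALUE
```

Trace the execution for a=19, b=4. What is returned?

16

LOAD_FAST_LOAD_FAST b,b → push 4,4. Stack: [4, 4]
BINARY_OP + → 4 + 4 = 8. Stack: [8]
STORE_FAST k → k=8. Stack: []
LOAD_FAST_LOAD_FAST k,b → push 8,4. Stack: [8, 4]
COMPARE_OP bool(==) → 8 vs 4 = False. Stack: [False]
POP_JUMP_IF_FALSE → pop False; jump. Stack: []
LOAD_CONST → push 10. Stack: [10]
LOAD_FAST b → push 4. Stack: [10, 4]
BINARY_OP | → 10 | 4 = 14. Stack: [14]
STORE_FAST y → y=14. Stack: []
LOAD_FAST_LOAD_FAST b,k → push 4,8. Stack: [4, 8]
BINARY_OP - → 4 - 8 = -4. Stack: [-4]
LOAD_CONST → push 5. Stack: [-4, 5]
LOAD_FAST b → push 4. Stack: [-4, 5, 4]
BINARY_OP * → 5 * 4 = 20. Stack: [-4, 20]
BINARY_OP + → -4 + 20 = 16. Stack: [16]
STORE_FAST x → x=16. Stack: []
LOAD_FAST x → push 16. Stack: [16]
RETURN_VALUE → return 16.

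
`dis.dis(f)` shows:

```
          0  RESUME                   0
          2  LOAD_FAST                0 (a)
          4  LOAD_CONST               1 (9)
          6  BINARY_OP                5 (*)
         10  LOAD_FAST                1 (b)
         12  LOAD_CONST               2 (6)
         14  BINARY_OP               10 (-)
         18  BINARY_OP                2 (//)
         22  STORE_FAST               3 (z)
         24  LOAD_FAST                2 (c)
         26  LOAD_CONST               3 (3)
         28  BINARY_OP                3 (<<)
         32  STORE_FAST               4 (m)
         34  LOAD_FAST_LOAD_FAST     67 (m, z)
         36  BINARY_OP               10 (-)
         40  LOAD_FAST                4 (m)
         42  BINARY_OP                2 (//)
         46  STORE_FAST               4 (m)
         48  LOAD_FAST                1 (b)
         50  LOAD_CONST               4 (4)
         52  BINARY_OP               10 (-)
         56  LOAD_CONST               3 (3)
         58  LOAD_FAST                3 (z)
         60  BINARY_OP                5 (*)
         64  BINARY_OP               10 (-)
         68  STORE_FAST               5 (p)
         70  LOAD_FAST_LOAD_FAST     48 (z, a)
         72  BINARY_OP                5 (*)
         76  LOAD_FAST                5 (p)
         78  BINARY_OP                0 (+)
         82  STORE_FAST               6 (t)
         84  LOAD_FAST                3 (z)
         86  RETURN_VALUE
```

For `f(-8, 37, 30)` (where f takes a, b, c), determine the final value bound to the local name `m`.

LOAD_FAST a → push -8. Stack: [-8]
LOAD_CONST → push 9. Stack: [-8, 9]
BINARY_OP * → -8 * 9 = -72. Stack: [-72]
LOAD_FAST b → push 37. Stack: [-72, 37]
LOAD_CONST → push 6. Stack: [-72, 37, 6]
BINARY_OP - → 37 - 6 = 31. Stack: [-72, 31]
BINARY_OP // → -72 // 31 = -3. Stack: [-3]
STORE_FAST z → z=-3. Stack: []
LOAD_FAST c → push 30. Stack: [30]
LOAD_CONST → push 3. Stack: [30, 3]
BINARY_OP << → 30 << 3 = 240. Stack: [240]
STORE_FAST m → m=240. Stack: []
LOAD_FAST_LOAD_FAST m,z → push 240,-3. Stack: [240, -3]
BINARY_OP - → 240 - -3 = 243. Stack: [243]
LOAD_FAST m → push 240. Stack: [243, 240]
BINARY_OP // → 243 // 240 = 1. Stack: [1]
STORE_FAST m → m=1. Stack: []
LOAD_FAST b → push 37. Stack: [37]
LOAD_CONST → push 4. Stack: [37, 4]
BINARY_OP - → 37 - 4 = 33. Stack: [33]
LOAD_CONST → push 3. Stack: [33, 3]
LOAD_FAST z → push -3. Stack: [33, 3, -3]
BINARY_OP * → 3 * -3 = -9. Stack: [33, -9]
BINARY_OP - → 33 - -9 = 42. Stack: [42]
STORE_FAST p → p=42. Stack: []
LOAD_FAST_LOAD_FAST z,a → push -3,-8. Stack: [-3, -8]
BINARY_OP * → -3 * -8 = 24. Stack: [24]
LOAD_FAST p → push 42. Stack: [24, 42]
BINARY_OP + → 24 + 42 = 66. Stack: [66]
STORE_FAST t → t=66. Stack: []
LOAD_FAST z → push -3. Stack: [-3]
RETURN_VALUE → return -3.

1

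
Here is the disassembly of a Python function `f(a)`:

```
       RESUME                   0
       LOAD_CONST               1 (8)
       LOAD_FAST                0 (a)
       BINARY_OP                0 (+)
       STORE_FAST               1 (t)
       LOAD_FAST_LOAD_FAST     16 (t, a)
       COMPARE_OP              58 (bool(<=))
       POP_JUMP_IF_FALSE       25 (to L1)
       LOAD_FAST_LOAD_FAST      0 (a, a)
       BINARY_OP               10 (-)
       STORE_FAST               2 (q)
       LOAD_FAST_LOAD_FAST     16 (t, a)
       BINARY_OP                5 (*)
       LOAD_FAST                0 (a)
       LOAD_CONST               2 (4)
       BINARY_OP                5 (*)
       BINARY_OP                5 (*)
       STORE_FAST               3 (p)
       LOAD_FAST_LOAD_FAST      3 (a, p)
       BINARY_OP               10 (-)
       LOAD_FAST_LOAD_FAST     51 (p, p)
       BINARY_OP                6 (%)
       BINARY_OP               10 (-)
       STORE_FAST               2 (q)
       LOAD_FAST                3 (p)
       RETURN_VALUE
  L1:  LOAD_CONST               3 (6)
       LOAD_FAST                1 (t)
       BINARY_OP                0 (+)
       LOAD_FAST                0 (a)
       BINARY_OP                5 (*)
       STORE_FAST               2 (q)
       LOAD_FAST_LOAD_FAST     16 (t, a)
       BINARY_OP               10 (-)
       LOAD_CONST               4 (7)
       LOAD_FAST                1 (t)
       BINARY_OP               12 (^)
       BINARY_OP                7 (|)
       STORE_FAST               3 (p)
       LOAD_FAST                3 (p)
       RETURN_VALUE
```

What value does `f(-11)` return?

-6

LOAD_CONST → push 8. Stack: [8]
LOAD_FAST a → push -11. Stack: [8, -11]
BINARY_OP + → 8 + -11 = -3. Stack: [-3]
STORE_FAST t → t=-3. Stack: []
LOAD_FAST_LOAD_FAST t,a → push -3,-11. Stack: [-3, -11]
COMPARE_OP bool(<=) → -3 vs -11 = False. Stack: [False]
POP_JUMP_IF_FALSE → pop False; jump. Stack: []
LOAD_CONST → push 6. Stack: [6]
LOAD_FAST t → push -3. Stack: [6, -3]
BINARY_OP + → 6 + -3 = 3. Stack: [3]
LOAD_FAST a → push -11. Stack: [3, -11]
BINARY_OP * → 3 * -11 = -33. Stack: [-33]
STORE_FAST q → q=-33. Stack: []
LOAD_FAST_LOAD_FAST t,a → push -3,-11. Stack: [-3, -11]
BINARY_OP - → -3 - -11 = 8. Stack: [8]
LOAD_CONST → push 7. Stack: [8, 7]
LOAD_FAST t → push -3. Stack: [8, 7, -3]
BINARY_OP ^ → 7 ^ -3 = -6. Stack: [8, -6]
BINARY_OP | → 8 | -6 = -6. Stack: [-6]
STORE_FAST p → p=-6. Stack: []
LOAD_FAST p → push -6. Stack: [-6]
RETURN_VALUE → return -6.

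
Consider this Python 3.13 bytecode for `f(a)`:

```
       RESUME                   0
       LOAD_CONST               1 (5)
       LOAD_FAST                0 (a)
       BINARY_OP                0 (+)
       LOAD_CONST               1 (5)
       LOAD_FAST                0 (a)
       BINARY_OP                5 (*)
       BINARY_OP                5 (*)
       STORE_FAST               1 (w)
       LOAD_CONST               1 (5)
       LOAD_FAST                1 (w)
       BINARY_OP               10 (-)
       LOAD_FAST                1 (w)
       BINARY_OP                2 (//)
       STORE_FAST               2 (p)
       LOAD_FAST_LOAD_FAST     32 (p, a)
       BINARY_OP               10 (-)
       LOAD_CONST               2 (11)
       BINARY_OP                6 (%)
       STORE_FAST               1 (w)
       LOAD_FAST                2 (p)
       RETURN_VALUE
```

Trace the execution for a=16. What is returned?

LOAD_CONST → push 5. Stack: [5]
LOAD_FAST a → push 16. Stack: [5, 16]
BINARY_OP + → 5 + 16 = 21. Stack: [21]
LOAD_CONST → push 5. Stack: [21, 5]
LOAD_FAST a → push 16. Stack: [21, 5, 16]
BINARY_OP * → 5 * 16 = 80. Stack: [21, 80]
BINARY_OP * → 21 * 80 = 1680. Stack: [1680]
STORE_FAST w → w=1680. Stack: []
LOAD_CONST → push 5. Stack: [5]
LOAD_FAST w → push 1680. Stack: [5, 1680]
BINARY_OP - → 5 - 1680 = -1675. Stack: [-1675]
LOAD_FAST w → push 1680. Stack: [-1675, 1680]
BINARY_OP // → -1675 // 1680 = -1. Stack: [-1]
STORE_FAST p → p=-1. Stack: []
LOAD_FAST_LOAD_FAST p,a → push -1,16. Stack: [-1, 16]
BINARY_OP - → -1 - 16 = -17. Stack: [-17]
LOAD_CONST → push 11. Stack: [-17, 11]
BINARY_OP % → -17 % 11 = 5. Stack: [5]
STORE_FAST w → w=5. Stack: []
LOAD_FAST p → push -1. Stack: [-1]
RETURN_VALUE → return -1.

-1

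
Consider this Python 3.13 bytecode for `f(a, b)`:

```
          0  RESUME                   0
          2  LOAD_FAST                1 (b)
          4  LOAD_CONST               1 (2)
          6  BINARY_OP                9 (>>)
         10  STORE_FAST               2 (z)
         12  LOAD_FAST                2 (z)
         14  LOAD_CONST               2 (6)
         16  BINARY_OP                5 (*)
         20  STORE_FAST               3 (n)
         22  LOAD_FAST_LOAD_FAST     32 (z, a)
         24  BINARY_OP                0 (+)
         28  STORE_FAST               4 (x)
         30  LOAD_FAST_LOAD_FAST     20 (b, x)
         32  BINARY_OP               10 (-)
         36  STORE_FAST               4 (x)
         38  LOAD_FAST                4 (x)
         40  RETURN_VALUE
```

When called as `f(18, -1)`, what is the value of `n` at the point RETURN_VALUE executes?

-6

LOAD_FAST b → push -1. Stack: [-1]
LOAD_CONST → push 2. Stack: [-1, 2]
BINARY_OP >> → -1 >> 2 = -1. Stack: [-1]
STORE_FAST z → z=-1. Stack: []
LOAD_FAST z → push -1. Stack: [-1]
LOAD_CONST → push 6. Stack: [-1, 6]
BINARY_OP * → -1 * 6 = -6. Stack: [-6]
STORE_FAST n → n=-6. Stack: []
LOAD_FAST_LOAD_FAST z,a → push -1,18. Stack: [-1, 18]
BINARY_OP + → -1 + 18 = 17. Stack: [17]
STORE_FAST x → x=17. Stack: []
LOAD_FAST_LOAD_FAST b,x → push -1,17. Stack: [-1, 17]
BINARY_OP - → -1 - 17 = -18. Stack: [-18]
STORE_FAST x → x=-18. Stack: []
LOAD_FAST x → push -18. Stack: [-18]
RETURN_VALUE → return -18.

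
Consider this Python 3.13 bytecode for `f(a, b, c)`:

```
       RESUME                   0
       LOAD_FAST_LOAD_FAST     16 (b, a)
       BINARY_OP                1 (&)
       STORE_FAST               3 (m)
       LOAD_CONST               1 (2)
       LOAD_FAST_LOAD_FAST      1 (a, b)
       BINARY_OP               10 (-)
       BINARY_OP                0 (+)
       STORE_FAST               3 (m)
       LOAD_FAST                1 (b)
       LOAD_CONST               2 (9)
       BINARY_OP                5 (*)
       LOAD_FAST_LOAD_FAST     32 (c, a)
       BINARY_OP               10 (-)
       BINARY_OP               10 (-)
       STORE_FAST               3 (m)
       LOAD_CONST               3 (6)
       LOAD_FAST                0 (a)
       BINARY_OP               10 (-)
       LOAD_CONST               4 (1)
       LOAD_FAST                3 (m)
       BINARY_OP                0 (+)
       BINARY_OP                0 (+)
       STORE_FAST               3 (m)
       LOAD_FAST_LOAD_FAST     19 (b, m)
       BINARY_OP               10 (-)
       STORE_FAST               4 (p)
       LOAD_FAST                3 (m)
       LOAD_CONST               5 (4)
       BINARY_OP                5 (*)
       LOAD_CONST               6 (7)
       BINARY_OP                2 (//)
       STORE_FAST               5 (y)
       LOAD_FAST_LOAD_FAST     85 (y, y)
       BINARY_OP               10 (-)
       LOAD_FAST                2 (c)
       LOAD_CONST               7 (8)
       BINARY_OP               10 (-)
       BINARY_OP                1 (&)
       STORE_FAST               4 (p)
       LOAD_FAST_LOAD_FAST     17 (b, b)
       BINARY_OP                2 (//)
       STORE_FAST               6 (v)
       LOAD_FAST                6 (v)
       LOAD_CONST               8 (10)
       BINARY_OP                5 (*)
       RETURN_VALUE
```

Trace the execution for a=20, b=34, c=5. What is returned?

LOAD_FAST_LOAD_FAST b,a → push 34,20. Stack: [34, 20]
BINARY_OP & → 34 & 20 = 0. Stack: [0]
STORE_FAST m → m=0. Stack: []
LOAD_CONST → push 2. Stack: [2]
LOAD_FAST_LOAD_FAST a,b → push 20,34. Stack: [2, 20, 34]
BINARY_OP - → 20 - 34 = -14. Stack: [2, -14]
BINARY_OP + → 2 + -14 = -12. Stack: [-12]
STORE_FAST m → m=-12. Stack: []
LOAD_FAST b → push 34. Stack: [34]
LOAD_CONST → push 9. Stack: [34, 9]
BINARY_OP * → 34 * 9 = 306. Stack: [306]
LOAD_FAST_LOAD_FAST c,a → push 5,20. Stack: [306, 5, 20]
BINARY_OP - → 5 - 20 = -15. Stack: [306, -15]
BINARY_OP - → 306 - -15 = 321. Stack: [321]
STORE_FAST m → m=321. Stack: []
LOAD_CONST → push 6. Stack: [6]
LOAD_FAST a → push 20. Stack: [6, 20]
BINARY_OP - → 6 - 20 = -14. Stack: [-14]
LOAD_CONST → push 1. Stack: [-14, 1]
LOAD_FAST m → push 321. Stack: [-14, 1, 321]
BINARY_OP + → 1 + 321 = 322. Stack: [-14, 322]
BINARY_OP + → -14 + 322 = 308. Stack: [308]
STORE_FAST m → m=308. Stack: []
LOAD_FAST_LOAD_FAST b,m → push 34,308. Stack: [34, 308]
BINARY_OP - → 34 - 308 = -274. Stack: [-274]
STORE_FAST p → p=-274. Stack: []
LOAD_FAST m → push 308. Stack: [308]
LOAD_CONST → push 4. Stack: [308, 4]
BINARY_OP * → 308 * 4 = 1232. Stack: [1232]
LOAD_CONST → push 7. Stack: [1232, 7]
BINARY_OP // → 1232 // 7 = 176. Stack: [176]
STORE_FAST y → y=176. Stack: []
LOAD_FAST_LOAD_FAST y,y → push 176,176. Stack: [176, 176]
BINARY_OP - → 176 - 176 = 0. Stack: [0]
LOAD_FAST c → push 5. Stack: [0, 5]
LOAD_CONST → push 8. Stack: [0, 5, 8]
BINARY_OP - → 5 - 8 = -3. Stack: [0, -3]
BINARY_OP & → 0 & -3 = 0. Stack: [0]
STORE_FAST p → p=0. Stack: []
LOAD_FAST_LOAD_FAST b,b → push 34,34. Stack: [34, 34]
BINARY_OP // → 34 // 34 = 1. Stack: [1]
STORE_FAST v → v=1. Stack: []
LOAD_FAST v → push 1. Stack: [1]
LOAD_CONST → push 10. Stack: [1, 10]
BINARY_OP * → 1 * 10 = 10. Stack: [10]
RETURN_VALUE → return 10.

10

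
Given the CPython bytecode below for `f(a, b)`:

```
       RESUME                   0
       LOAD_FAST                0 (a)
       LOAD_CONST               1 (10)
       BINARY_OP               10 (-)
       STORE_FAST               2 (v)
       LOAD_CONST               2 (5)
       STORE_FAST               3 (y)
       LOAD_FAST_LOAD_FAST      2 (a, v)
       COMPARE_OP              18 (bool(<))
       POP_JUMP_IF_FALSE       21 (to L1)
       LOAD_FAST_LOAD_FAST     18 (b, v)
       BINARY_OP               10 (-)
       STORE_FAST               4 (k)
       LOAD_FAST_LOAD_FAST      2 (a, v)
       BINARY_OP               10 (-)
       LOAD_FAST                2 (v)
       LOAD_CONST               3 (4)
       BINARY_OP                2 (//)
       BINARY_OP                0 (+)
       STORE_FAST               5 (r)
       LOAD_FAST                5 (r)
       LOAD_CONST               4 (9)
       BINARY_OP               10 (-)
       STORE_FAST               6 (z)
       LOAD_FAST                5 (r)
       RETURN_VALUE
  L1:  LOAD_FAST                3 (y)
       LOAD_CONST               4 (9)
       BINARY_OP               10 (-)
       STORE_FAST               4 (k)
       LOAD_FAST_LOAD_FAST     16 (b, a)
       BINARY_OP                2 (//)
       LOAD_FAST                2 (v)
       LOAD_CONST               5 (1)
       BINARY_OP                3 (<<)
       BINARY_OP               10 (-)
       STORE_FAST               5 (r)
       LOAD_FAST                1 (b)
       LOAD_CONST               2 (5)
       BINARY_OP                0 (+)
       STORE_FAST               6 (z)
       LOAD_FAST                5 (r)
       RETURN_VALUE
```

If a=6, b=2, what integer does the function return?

LOAD_FAST a → push 6. Stack: [6]
LOAD_CONST → push 10. Stack: [6, 10]
BINARY_OP - → 6 - 10 = -4. Stack: [-4]
STORE_FAST v → v=-4. Stack: []
LOAD_CONST → push 5. Stack: [5]
STORE_FAST y → y=5. Stack: []
LOAD_FAST_LOAD_FAST a,v → push 6,-4. Stack: [6, -4]
COMPARE_OP bool(<) → 6 vs -4 = False. Stack: [False]
POP_JUMP_IF_FALSE → pop False; jump. Stack: []
LOAD_FAST y → push 5. Stack: [5]
LOAD_CONST → push 9. Stack: [5, 9]
BINARY_OP - → 5 - 9 = -4. Stack: [-4]
STORE_FAST k → k=-4. Stack: []
LOAD_FAST_LOAD_FAST b,a → push 2,6. Stack: [2, 6]
BINARY_OP // → 2 // 6 = 0. Stack: [0]
LOAD_FAST v → push -4. Stack: [0, -4]
LOAD_CONST → push 1. Stack: [0, -4, 1]
BINARY_OP << → -4 << 1 = -8. Stack: [0, -8]
BINARY_OP - → 0 - -8 = 8. Stack: [8]
STORE_FAST r → r=8. Stack: []
LOAD_FAST b → push 2. Stack: [2]
LOAD_CONST → push 5. Stack: [2, 5]
BINARY_OP + → 2 + 5 = 7. Stack: [7]
STORE_FAST z → z=7. Stack: []
LOAD_FAST r → push 8. Stack: [8]
RETURN_VALUE → return 8.

8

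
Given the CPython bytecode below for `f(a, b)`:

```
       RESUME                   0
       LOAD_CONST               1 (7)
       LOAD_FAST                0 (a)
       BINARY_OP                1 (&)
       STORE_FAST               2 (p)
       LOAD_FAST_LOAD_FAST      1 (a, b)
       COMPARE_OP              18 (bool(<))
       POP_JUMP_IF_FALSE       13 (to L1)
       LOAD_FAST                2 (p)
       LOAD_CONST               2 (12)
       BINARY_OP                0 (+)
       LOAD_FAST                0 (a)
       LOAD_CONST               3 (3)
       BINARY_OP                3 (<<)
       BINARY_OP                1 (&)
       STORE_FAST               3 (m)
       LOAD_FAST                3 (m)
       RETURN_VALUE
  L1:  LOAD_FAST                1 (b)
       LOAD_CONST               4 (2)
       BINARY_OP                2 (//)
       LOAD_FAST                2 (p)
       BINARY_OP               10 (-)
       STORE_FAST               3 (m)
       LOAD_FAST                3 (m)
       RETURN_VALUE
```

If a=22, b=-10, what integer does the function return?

-11

LOAD_CONST → push 7. Stack: [7]
LOAD_FAST a → push 22. Stack: [7, 22]
BINARY_OP & → 7 & 22 = 6. Stack: [6]
STORE_FAST p → p=6. Stack: []
LOAD_FAST_LOAD_FAST a,b → push 22,-10. Stack: [22, -10]
COMPARE_OP bool(<) → 22 vs -10 = False. Stack: [False]
POP_JUMP_IF_FALSE → pop False; jump. Stack: []
LOAD_FAST b → push -10. Stack: [-10]
LOAD_CONST → push 2. Stack: [-10, 2]
BINARY_OP // → -10 // 2 = -5. Stack: [-5]
LOAD_FAST p → push 6. Stack: [-5, 6]
BINARY_OP - → -5 - 6 = -11. Stack: [-11]
STORE_FAST m → m=-11. Stack: []
LOAD_FAST m → push -11. Stack: [-11]
RETURN_VALUE → return -11.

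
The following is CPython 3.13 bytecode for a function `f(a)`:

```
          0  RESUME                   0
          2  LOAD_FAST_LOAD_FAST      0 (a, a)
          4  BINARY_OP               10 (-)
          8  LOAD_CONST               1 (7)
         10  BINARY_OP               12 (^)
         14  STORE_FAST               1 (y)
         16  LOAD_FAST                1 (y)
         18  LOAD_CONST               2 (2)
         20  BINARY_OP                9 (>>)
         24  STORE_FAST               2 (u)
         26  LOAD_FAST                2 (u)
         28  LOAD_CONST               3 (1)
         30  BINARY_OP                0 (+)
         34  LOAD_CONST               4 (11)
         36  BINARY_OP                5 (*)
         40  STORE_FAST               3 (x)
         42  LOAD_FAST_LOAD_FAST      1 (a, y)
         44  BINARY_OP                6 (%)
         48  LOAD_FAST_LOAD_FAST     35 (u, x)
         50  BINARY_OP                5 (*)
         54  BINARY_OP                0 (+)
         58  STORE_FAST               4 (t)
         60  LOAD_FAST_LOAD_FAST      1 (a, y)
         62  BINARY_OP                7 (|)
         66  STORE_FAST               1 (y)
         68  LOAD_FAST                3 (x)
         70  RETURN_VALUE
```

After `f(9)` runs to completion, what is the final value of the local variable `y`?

LOAD_FAST_LOAD_FAST a,a → push 9,9. Stack: [9, 9]
BINARY_OP - → 9 - 9 = 0. Stack: [0]
LOAD_CONST → push 7. Stack: [0, 7]
BINARY_OP ^ → 0 ^ 7 = 7. Stack: [7]
STORE_FAST y → y=7. Stack: []
LOAD_FAST y → push 7. Stack: [7]
LOAD_CONST → push 2. Stack: [7, 2]
BINARY_OP >> → 7 >> 2 = 1. Stack: [1]
STORE_FAST u → u=1. Stack: []
LOAD_FAST u → push 1. Stack: [1]
LOAD_CONST → push 1. Stack: [1, 1]
BINARY_OP + → 1 + 1 = 2. Stack: [2]
LOAD_CONST → push 11. Stack: [2, 11]
BINARY_OP * → 2 * 11 = 22. Stack: [22]
STORE_FAST x → x=22. Stack: []
LOAD_FAST_LOAD_FAST a,y → push 9,7. Stack: [9, 7]
BINARY_OP % → 9 % 7 = 2. Stack: [2]
LOAD_FAST_LOAD_FAST u,x → push 1,22. Stack: [2, 1, 22]
BINARY_OP * → 1 * 22 = 22. Stack: [2, 22]
BINARY_OP + → 2 + 22 = 24. Stack: [24]
STORE_FAST t → t=24. Stack: []
LOAD_FAST_LOAD_FAST a,y → push 9,7. Stack: [9, 7]
BINARY_OP | → 9 | 7 = 15. Stack: [15]
STORE_FAST y → y=15. Stack: []
LOAD_FAST x → push 22. Stack: [22]
RETURN_VALUE → return 22.

15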